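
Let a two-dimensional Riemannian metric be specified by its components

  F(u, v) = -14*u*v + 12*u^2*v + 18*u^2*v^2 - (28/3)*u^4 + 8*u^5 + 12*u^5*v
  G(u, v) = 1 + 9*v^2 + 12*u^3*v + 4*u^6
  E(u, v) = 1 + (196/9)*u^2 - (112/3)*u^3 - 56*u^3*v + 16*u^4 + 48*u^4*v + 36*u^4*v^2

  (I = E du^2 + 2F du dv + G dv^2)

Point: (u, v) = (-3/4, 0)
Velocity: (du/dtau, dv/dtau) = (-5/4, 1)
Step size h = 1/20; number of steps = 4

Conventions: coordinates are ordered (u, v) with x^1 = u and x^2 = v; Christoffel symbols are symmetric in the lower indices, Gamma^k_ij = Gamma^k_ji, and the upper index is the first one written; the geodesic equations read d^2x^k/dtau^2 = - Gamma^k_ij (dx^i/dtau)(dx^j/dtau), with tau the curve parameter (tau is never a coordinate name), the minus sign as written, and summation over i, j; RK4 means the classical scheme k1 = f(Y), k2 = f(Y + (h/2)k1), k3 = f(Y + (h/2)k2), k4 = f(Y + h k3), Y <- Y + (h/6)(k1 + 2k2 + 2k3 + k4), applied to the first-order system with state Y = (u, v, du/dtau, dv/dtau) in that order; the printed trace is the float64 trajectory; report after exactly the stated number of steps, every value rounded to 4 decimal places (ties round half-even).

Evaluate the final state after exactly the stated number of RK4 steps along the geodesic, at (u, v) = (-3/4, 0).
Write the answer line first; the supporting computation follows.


Answer: u = -0.9462, v = 0.1926, du/dtau = -0.7808, dv/dtau = 0.9368

f(Y) = (du/dtau, dv/dtau, -Gamma^u_ij Y'^i Y'^j, -Gamma^v_ij Y'^i Y'^j) with the Gammas evaluated at the stage position; h = 0.050000; intermediate values shown to 6 dp
step 0: u = -0.7500, v = 0.0000, du/dtau = -1.2500, dv/dtau = 1.0000
step 1:
  k1: at (u, v) = (-0.750000, 0.000000), (du/dtau, dv/dtau) = (-1.250000, 1.000000); Gamma_uuu = -1.763749, Gamma_uuv = 0.558061, Gamma_uvv = 0.496054, Gamma_vuu = 0.258811, Gamma_vuv = -0.081889, Gamma_vvv = -0.072791; k1 = (-1.250000, 1.000000, 3.654956, -0.536325)
  k2: at (u, v) = (-0.781250, 0.025000), (du/dtau, dv/dtau) = (-1.158626, 0.986592); Gamma_uuu = -1.724675, Gamma_uuv = 0.566400, Gamma_uvv = 0.463995, Gamma_vuu = 0.245263, Gamma_vuv = -0.080547, Gamma_vvv = -0.065984; k2 = (-1.158626, 0.986592, 3.158486, -0.449162)
  k3: at (u, v) = (-0.778966, 0.024665), (du/dtau, dv/dtau) = (-1.171038, 0.988771); Gamma_uuu = -1.728614, Gamma_uuv = 0.565499, Gamma_uvv = 0.465978, Gamma_vuu = 0.244828, Gamma_vuv = -0.080093, Gamma_vvv = -0.065997; k3 = (-1.171038, 0.988771, 3.224497, -0.456693)
  k4: at (u, v) = (-0.808552, 0.049439), (du/dtau, dv/dtau) = (-1.088775, 0.977165); Gamma_uuu = -1.693210, Gamma_uuv = 0.571830, Gamma_uvv = 0.437342, Gamma_vuu = 0.233800, Gamma_vuv = -0.078959, Gamma_vvv = -0.060389; k4 = (-1.088775, 0.977165, 2.806343, -0.387503)
  Y <- Y + (h/6)(k1 + 2k2 + 2k3 + k4): u = -0.8083, v = 0.0494, du/dtau = -1.0898, dv/dtau = 0.9772
step 2:
  k1: at (u, v) = (-0.808318, 0.049399), (du/dtau, dv/dtau) = (-1.089773, 0.977204); Gamma_uuu = -1.693595, Gamma_uuv = 0.571747, Gamma_uvv = 0.437532, Gamma_vuu = 0.233750, Gamma_vuv = -0.078912, Gamma_vvv = -0.060388; k1 = (-1.089773, 0.977204, 2.811251, -0.388008)
  k2: at (u, v) = (-0.835562, 0.073829), (du/dtau, dv/dtau) = (-1.019492, 0.967504); Gamma_uuu = -1.662815, Gamma_uuv = 0.576070, Gamma_uvv = 0.412561, Gamma_vuu = 0.224496, Gamma_vuv = -0.077775, Gamma_vvv = -0.055700; k2 = (-1.019492, 0.967504, 2.478512, -0.334623)
  k3: at (u, v) = (-0.833805, 0.073587), (du/dtau, dv/dtau) = (-1.027810, 0.968838); Gamma_uuu = -1.665641, Gamma_uuv = 0.575483, Gamma_uvv = 0.413879, Gamma_vuu = 0.224015, Gamma_vuv = -0.077398, Gamma_vvv = -0.055663; k3 = (-1.027810, 0.968838, 2.517196, -0.338542)
  k4: at (u, v) = (-0.859708, 0.097841), (du/dtau, dv/dtau) = (-0.963913, 0.960277); Gamma_uuu = -1.637503, Gamma_uuv = 0.578447, Gamma_uvv = 0.391320, Gamma_vuu = 0.216194, Gamma_vuv = -0.076370, Gamma_vvv = -0.051665; k4 = (-0.963913, 0.960277, 2.231450, -0.294611)
  Y <- Y + (h/6)(k1 + 2k2 + 2k3 + k4): u = -0.8596, v = 0.0978, du/dtau = -0.9645, dv/dtau = 0.9603
step 3:
  k1: at (u, v) = (-0.859553, 0.097817), (du/dtau, dv/dtau) = (-0.964488, 0.960296); Gamma_uuu = -1.637743, Gamma_uuv = 0.578400, Gamma_uvv = 0.391429, Gamma_vuu = 0.216150, Gamma_vuv = -0.076337, Gamma_vvv = -0.051661; k1 = (-0.964488, 0.960296, 2.233949, -0.294837)
  k2: at (u, v) = (-0.883665, 0.121825), (du/dtau, dv/dtau) = (-0.908640, 0.952925); Gamma_uuu = -1.612837, Gamma_uuv = 0.580024, Gamma_uvv = 0.371399, Gamma_vuu = 0.209304, Gamma_vuv = -0.075272, Gamma_vvv = -0.048198; k2 = (-0.908640, 0.952925, 1.998792, -0.259391)
  k3: at (u, v) = (-0.882269, 0.121640), (du/dtau, dv/dtau) = (-0.914519, 0.953811); Gamma_uuu = -1.614950, Gamma_uuv = 0.579625, Gamma_uvv = 0.372318, Gamma_vuu = 0.208852, Gamma_vuv = -0.074959, Gamma_vvv = -0.048150; k3 = (-0.914519, 0.953811, 2.023124, -0.261639)
  k4: at (u, v) = (-0.905279, 0.145508), (du/dtau, dv/dtau) = (-0.863332, 0.947214); Gamma_uuu = -1.591997, Gamma_uuv = 0.580309, Gamma_uvv = 0.354050, Gamma_vuu = 0.202875, Gamma_vuv = -0.073951, Gamma_vvv = -0.045118; k4 = (-0.863332, 0.947214, 1.818032, -0.231679)
  Y <- Y + (h/6)(k1 + 2k2 + 2k3 + k4): u = -0.9052, v = 0.1455, du/dtau = -0.8637, dv/dtau = 0.9472
step 4:
  k1: at (u, v) = (-0.905171, 0.145492), (du/dtau, dv/dtau) = (-0.863690, 0.947224); Gamma_uuu = -1.592155, Gamma_uuv = 0.580281, Gamma_uvv = 0.354117, Gamma_vuu = 0.202839, Gamma_vuv = -0.073927, Gamma_vvv = -0.045114; k1 = (-0.863690, 0.947224, 1.819424, -0.231793)
  k2: at (u, v) = (-0.926763, 0.169173), (du/dtau, dv/dtau) = (-0.818204, 0.941430); Gamma_uuu = -1.571547, Gamma_uuv = 0.580047, Gamma_uvv = 0.337673, Gamma_vuu = 0.197431, Gamma_vuv = -0.072871, Gamma_vvv = -0.042421; k2 = (-0.818204, 0.941430, 1.646410, -0.206836)
  k3: at (u, v) = (-0.925626, 0.169028), (du/dtau, dv/dtau) = (-0.822530, 0.942054); Gamma_uuu = -1.573180, Gamma_uuv = 0.579766, Gamma_uvv = 0.338339, Gamma_vuu = 0.197028, Gamma_vuv = -0.072611, Gamma_vvv = -0.042374; k3 = (-0.822530, 0.942054, 1.662563, -0.208223)
  k4: at (u, v) = (-0.946298, 0.192595), (du/dtau, dv/dtau) = (-0.780562, 0.936813); Gamma_uuu = -1.554051, Gamma_uuv = 0.578874, Gamma_uvv = 0.323220, Gamma_vuu = 0.192175, Gamma_vuv = -0.071584, Gamma_vvv = -0.039970; k4 = (-0.780562, 0.936813, 1.509776, -0.186700)
  Y <- Y + (h/6)(k1 + 2k2 + 2k3 + k4): u = -0.9462, v = 0.1926, du/dtau = -0.7808, dv/dtau = 0.9368


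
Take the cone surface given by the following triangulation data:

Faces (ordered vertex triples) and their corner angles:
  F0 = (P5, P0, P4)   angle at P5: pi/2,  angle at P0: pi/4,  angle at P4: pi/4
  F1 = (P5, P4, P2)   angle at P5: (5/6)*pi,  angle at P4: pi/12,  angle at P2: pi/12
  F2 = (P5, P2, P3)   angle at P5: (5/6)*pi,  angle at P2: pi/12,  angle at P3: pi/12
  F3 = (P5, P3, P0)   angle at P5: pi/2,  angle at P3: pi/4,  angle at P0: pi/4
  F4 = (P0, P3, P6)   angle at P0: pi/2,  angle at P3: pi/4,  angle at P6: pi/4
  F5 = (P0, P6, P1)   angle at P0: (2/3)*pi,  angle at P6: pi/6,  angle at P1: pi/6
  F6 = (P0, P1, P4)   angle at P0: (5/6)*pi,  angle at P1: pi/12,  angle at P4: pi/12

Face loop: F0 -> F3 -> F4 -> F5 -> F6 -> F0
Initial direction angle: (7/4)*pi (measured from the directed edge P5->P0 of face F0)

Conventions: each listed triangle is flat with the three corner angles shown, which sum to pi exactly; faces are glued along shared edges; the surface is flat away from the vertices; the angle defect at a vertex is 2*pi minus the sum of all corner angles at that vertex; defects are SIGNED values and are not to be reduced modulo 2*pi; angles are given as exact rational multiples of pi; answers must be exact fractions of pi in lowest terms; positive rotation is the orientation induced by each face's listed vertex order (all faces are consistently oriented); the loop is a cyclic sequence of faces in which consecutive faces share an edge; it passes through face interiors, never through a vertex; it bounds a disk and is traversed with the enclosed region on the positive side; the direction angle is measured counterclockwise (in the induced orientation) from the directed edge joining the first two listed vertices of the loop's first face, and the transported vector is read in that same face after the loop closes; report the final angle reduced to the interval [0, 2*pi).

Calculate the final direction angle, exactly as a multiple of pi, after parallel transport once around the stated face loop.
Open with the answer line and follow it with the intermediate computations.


Answer: final direction angle = (5/4)*pi

enclosed vertex P0: corner angles sum to (5/2)*pi, defect = 2*pi - (5/2)*pi = -pi/2
adding the enclosed defects to the starting angle (mod 2*pi, induced orientation) gives the holonomy
final angle = (7/4)*pi - pi/2 = (5/4)*pi (mod 2*pi)


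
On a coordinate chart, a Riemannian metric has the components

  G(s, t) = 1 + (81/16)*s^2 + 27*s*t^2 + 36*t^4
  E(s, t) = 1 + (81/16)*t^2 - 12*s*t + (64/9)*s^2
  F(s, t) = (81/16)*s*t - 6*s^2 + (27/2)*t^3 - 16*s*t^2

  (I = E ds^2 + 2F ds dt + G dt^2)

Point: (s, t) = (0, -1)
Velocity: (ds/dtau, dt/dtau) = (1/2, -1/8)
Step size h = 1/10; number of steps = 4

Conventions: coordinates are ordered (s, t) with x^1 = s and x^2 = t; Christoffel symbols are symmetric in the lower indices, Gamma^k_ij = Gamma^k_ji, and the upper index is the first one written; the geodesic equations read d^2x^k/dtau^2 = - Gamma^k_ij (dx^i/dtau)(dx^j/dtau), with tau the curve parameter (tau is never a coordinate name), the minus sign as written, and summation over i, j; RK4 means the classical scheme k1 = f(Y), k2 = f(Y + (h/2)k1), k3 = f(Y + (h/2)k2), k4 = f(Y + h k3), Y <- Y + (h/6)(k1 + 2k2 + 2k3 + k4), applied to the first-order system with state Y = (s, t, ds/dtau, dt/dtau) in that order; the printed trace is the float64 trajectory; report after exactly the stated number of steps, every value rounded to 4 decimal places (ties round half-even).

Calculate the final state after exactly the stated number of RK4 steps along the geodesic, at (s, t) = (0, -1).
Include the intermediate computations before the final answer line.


f(Y) = (ds/dtau, dt/dtau, -Gamma^s_ij Y'^i Y'^j, -Gamma^t_ij Y'^i Y'^j) with the Gammas evaluated at the stage position; h = 0.100000; intermediate values shown to 6 dp
step 0: s = 0.0000, t = -1.0000, ds/dtau = 0.5000, dt/dtau = -0.1250
step 1:
  k1: at (s, t) = (0.000000, -1.000000), (ds/dtau, dt/dtau) = (0.500000, -0.125000); Gamma_sss = 0.142645, Gamma_sst = -0.120357, Gamma_stt = 0.641902, Gamma_tss = -0.380386, Gamma_tst = 0.320951, Gamma_ttt = -1.711738; k1 = (0.500000, -0.125000, -0.060736, 0.161961)
  k2: at (s, t) = (0.025000, -1.006250), (ds/dtau, dt/dtau) = (0.496963, -0.116902); Gamma_sss = 0.141168, Gamma_sst = -0.119111, Gamma_stt = 0.639228, Gamma_tss = -0.371374, Gamma_tst = 0.313347, Gamma_ttt = -1.681627; k2 = (0.496963, -0.116902, -0.057440, 0.151109)
  k3: at (s, t) = (0.024848, -1.005845), (ds/dtau, dt/dtau) = (0.497128, -0.117445); Gamma_sss = 0.141314, Gamma_sst = -0.119234, Gamma_stt = 0.639631, Gamma_tss = -0.371650, Gamma_tst = 0.313580, Gamma_ttt = -1.682200; k3 = (0.497128, -0.117445, -0.057669, 0.151668)
  k4: at (s, t) = (0.049713, -1.011744), (ds/dtau, dt/dtau) = (0.494233, -0.109833); Gamma_sss = 0.139923, Gamma_sst = -0.118060, Gamma_stt = 0.637047, Gamma_tss = -0.363232, Gamma_tst = 0.306477, Gamma_ttt = -1.653739; k4 = (0.494233, -0.109833, -0.054681, 0.141948)
  Y <- Y + (h/6)(k1 + 2k2 + 2k3 + k4): s = 0.0497, t = -1.0117, ds/dtau = 0.4942, dt/dtau = -0.1098
step 2:
  k1: at (s, t) = (0.049707, -1.011725), (ds/dtau, dt/dtau) = (0.494239, -0.109842); Gamma_sss = 0.139929, Gamma_sst = -0.118065, Gamma_stt = 0.637066, Gamma_tss = -0.363244, Gamma_tst = 0.306487, Gamma_ttt = -1.653764; k1 = (0.494239, -0.109842, -0.054686, 0.141961)
  k2: at (s, t) = (0.074419, -1.017218), (ds/dtau, dt/dtau) = (0.491505, -0.102744); Gamma_sss = 0.138647, Gamma_sst = -0.116983, Gamma_stt = 0.634654, Gamma_tss = -0.355417, Gamma_tst = 0.299883, Gamma_ttt = -1.626915; k2 = (0.491505, -0.102744, -0.052009, 0.133323)
  k3: at (s, t) = (0.074282, -1.016863), (ds/dtau, dt/dtau) = (0.491639, -0.103176); Gamma_sss = 0.138771, Gamma_sst = -0.117088, Gamma_stt = 0.634998, Gamma_tss = -0.355641, Gamma_tst = 0.300072, Gamma_ttt = -1.627373; k3 = (0.491639, -0.103176, -0.052180, 0.133728)
  k4: at (s, t) = (0.098871, -1.022043), (ds/dtau, dt/dtau) = (0.489021, -0.096469); Gamma_sss = 0.137563, Gamma_sst = -0.116068, Gamma_stt = 0.632677, Gamma_tss = -0.348294, Gamma_tst = 0.293873, Gamma_ttt = -1.601873; k4 = (0.489021, -0.096469, -0.049736, 0.125927)
  Y <- Y + (h/6)(k1 + 2k2 + 2k3 + k4): s = 0.0989, t = -1.0220, ds/dtau = 0.4890, dt/dtau = -0.0965
step 3:
  k1: at (s, t) = (0.098866, -1.022028), (ds/dtau, dt/dtau) = (0.489026, -0.096476); Gamma_sss = 0.137568, Gamma_sst = -0.116073, Gamma_stt = 0.632691, Gamma_tss = -0.348303, Gamma_tst = 0.293881, Gamma_ttt = -1.601890; k1 = (0.489026, -0.096476, -0.049740, 0.125935)
  k2: at (s, t) = (0.123317, -1.026852), (ds/dtau, dt/dtau) = (0.486539, -0.090179); Gamma_sss = 0.136452, Gamma_sst = -0.115132, Gamma_stt = 0.630524, Gamma_tss = -0.341434, Gamma_tst = 0.288085, Gamma_ttt = -1.577708; k2 = (0.486539, -0.090179, -0.047532, 0.118934)
  k3: at (s, t) = (0.123193, -1.026537), (ds/dtau, dt/dtau) = (0.486649, -0.090529); Gamma_sss = 0.136559, Gamma_sst = -0.115221, Gamma_stt = 0.630821, Gamma_tss = -0.341619, Gamma_tst = 0.288241, Gamma_ttt = -1.578079; k3 = (0.486649, -0.090529, -0.047663, 0.119235)
  k4: at (s, t) = (0.147531, -1.031081), (ds/dtau, dt/dtau) = (0.484260, -0.084552); Gamma_sss = 0.135508, Gamma_sst = -0.114335, Gamma_stt = 0.628741, Gamma_tss = -0.335142, Gamma_tst = 0.282776, Gamma_ttt = -1.555015; k4 = (0.484260, -0.084552, -0.045636, 0.112867)
  Y <- Y + (h/6)(k1 + 2k2 + 2k3 + k4): s = 0.1475, t = -1.0311, ds/dtau = 0.4843, dt/dtau = -0.0846
step 4:
  k1: at (s, t) = (0.147527, -1.031069), (ds/dtau, dt/dtau) = (0.484263, -0.084557); Gamma_sss = 0.135512, Gamma_sst = -0.114339, Gamma_stt = 0.628752, Gamma_tss = -0.335149, Gamma_tst = 0.282782, Gamma_ttt = -1.555028; k1 = (0.484263, -0.084557, -0.045638, 0.112873)
  k2: at (s, t) = (0.171740, -1.035297), (ds/dtau, dt/dtau) = (0.481981, -0.078913); Gamma_sss = 0.134542, Gamma_sst = -0.113519, Gamma_stt = 0.626807, Gamma_tss = -0.329064, Gamma_tst = 0.277648, Gamma_ttt = -1.533056; k2 = (0.481981, -0.078913, -0.043793, 0.107111)
  k3: at (s, t) = (0.171626, -1.035014), (ds/dtau, dt/dtau) = (0.482074, -0.079201); Gamma_sss = 0.134634, Gamma_sst = -0.113597, Gamma_stt = 0.627067, Gamma_tss = -0.329219, Gamma_tst = 0.277779, Gamma_ttt = -1.533361; k3 = (0.482074, -0.079201, -0.043896, 0.107339)
  k4: at (s, t) = (0.195734, -1.038989), (ds/dtau, dt/dtau) = (0.479874, -0.073823); Gamma_sss = 0.133721, Gamma_sst = -0.112827, Gamma_stt = 0.625204, Gamma_tss = -0.323461, Gamma_tst = 0.272920, Gamma_ttt = -1.512327; k4 = (0.479874, -0.073823, -0.042194, 0.102065)
  Y <- Y + (h/6)(k1 + 2k2 + 2k3 + k4): s = 0.1957, t = -1.0390, ds/dtau = 0.4799, dt/dtau = -0.0738

Answer: s = 0.1957, t = -1.0390, ds/dtau = 0.4799, dt/dtau = -0.0738


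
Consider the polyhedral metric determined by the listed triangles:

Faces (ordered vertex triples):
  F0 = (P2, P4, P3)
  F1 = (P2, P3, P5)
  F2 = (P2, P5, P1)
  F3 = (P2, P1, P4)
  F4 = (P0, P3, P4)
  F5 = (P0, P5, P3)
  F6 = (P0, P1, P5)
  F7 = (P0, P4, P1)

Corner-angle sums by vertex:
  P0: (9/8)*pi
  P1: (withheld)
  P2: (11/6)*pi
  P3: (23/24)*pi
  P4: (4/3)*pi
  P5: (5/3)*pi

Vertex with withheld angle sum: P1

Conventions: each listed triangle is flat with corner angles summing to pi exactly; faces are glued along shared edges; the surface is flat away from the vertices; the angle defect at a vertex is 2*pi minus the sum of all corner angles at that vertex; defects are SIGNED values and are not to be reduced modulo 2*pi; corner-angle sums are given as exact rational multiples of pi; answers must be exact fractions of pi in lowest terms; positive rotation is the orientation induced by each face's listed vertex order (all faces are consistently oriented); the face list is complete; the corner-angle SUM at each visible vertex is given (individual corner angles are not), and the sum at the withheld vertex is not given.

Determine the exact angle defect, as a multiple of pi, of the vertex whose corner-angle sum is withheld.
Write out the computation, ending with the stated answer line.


V = 6, E = 12, F = 8; chi = V - E + F = 2
Gauss-Bonnet: total defect = 2*pi*chi = 4*pi; visible defects sum to (37/12)*pi

Answer: defect(P1) = (11/12)*pi


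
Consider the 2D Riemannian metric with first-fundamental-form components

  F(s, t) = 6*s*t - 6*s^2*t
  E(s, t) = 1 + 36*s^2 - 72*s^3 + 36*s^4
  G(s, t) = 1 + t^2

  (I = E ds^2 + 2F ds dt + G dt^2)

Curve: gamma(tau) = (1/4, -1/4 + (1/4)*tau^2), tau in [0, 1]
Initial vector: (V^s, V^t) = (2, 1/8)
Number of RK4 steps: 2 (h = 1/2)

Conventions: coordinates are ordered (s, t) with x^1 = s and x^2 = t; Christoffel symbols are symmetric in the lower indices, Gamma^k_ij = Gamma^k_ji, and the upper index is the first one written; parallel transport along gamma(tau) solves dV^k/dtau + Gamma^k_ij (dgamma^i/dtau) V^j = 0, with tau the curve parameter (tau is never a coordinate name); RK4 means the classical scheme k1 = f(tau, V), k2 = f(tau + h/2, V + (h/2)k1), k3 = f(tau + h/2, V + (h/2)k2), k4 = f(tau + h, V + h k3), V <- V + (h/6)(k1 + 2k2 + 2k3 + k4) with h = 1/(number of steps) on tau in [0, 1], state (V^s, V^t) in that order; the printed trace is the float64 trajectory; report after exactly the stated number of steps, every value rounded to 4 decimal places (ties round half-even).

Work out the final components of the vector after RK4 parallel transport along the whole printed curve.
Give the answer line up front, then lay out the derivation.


Answer: V^s = 1.9845, V^t = 0.1267

gamma'(tau) = (0, (1/2)*tau); f(tau, V)^k = -Gamma^k_ij(gamma(tau)) gamma'^i(tau) V^j; h = 1/2; intermediate values shown to 6 dp
curve data and Christoffel symbols at the stage parameters:
  tau = 0.000000: gamma = (0.250000, -0.250000), gamma' = (0.000000, 0.000000); Gamma_sss = 1.449664, Gamma_sst = 0.000000, Gamma_stt = 0.483221, Gamma_tss = -0.322148, Gamma_tst = 0.000000, Gamma_ttt = -0.107383
  tau = 0.250000: gamma = (0.250000, -0.234375), gamma' = (0.000000, 0.125000); Gamma_sss = 1.454392, Gamma_sst = 0.000000, Gamma_stt = 0.484797, Gamma_tss = -0.302998, Gamma_tst = 0.000000, Gamma_ttt = -0.100999
  tau = 0.500000: gamma = (0.250000, -0.187500), gamma' = (0.000000, 0.250000); Gamma_sss = 1.466893, Gamma_sst = 0.000000, Gamma_stt = 0.488964, Gamma_tss = -0.244482, Gamma_tst = 0.000000, Gamma_ttt = -0.081494
  tau = 0.750000: gamma = (0.250000, -0.109375), gamma' = (0.000000, 0.375000); Gamma_sss = 1.481831, Gamma_sst = 0.000000, Gamma_stt = 0.493944, Gamma_tss = -0.144067, Gamma_tst = 0.000000, Gamma_ttt = -0.048022
  tau = 1.000000: gamma = (0.250000, 0.000000), gamma' = (0.000000, 0.500000); Gamma_sss = 1.489655, Gamma_sst = 0.000000, Gamma_stt = 0.496552, Gamma_tss = 0.000000, Gamma_tst = 0.000000, Gamma_ttt = 0.000000
step 0: V^s = 2.0000, V^t = 0.1250
step 1: k1 = (0.000000, 0.000000), k2 = (-0.007575, 0.001578), k3 = (-0.007599, 0.001583), k4 = (-0.015377, 0.002563); V <- V + (h/6)(k1 + 2k2 + 2k3 + k4): V^s = 1.9962, V^t = 0.1257
step 2: k1 = (-0.015371, 0.002562), k2 = (-0.023409, 0.002276), k3 = (-0.023396, 0.002275), k4 = (-0.031501, 0.000000); V <- V + (h/6)(k1 + 2k2 + 2k3 + k4): V^s = 1.9845, V^t = 0.1267


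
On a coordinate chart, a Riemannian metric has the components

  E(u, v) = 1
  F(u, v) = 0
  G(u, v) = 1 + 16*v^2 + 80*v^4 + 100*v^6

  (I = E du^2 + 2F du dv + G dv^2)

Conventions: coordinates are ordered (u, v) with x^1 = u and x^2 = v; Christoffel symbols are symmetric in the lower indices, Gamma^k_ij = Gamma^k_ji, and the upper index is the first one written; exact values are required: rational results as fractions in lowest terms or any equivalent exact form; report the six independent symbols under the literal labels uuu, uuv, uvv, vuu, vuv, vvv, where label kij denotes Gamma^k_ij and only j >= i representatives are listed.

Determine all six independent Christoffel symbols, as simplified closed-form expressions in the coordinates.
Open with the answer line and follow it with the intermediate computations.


Answer: Gamma_uuu = 0, Gamma_uuv = 0, Gamma_uvv = 0, Gamma_vuu = 0, Gamma_vuv = 0, Gamma_vvv = (300*v^5 + 160*v^3 + 16*v)/(100*v^6 + 80*v^4 + 16*v^2 + 1)

E = 1; F = 0; G = 1 + 16*v^2 + 80*v^4 + 100*v^6
Gamma^k_ij = (1/2) g^{kl} (d_i g_jl + d_j g_il - d_l g_ij), with g^inv = (1/(EG-F^2)) [[G, -F], [-F, E]]
first partials: E_u = 0, E_v = 0, F_u = 0, F_v = 0, G_u = 0, G_v = 32*v + 320*v^3 + 600*v^5
D = EG - F^2 = 1 + 16*v^2 + 80*v^4 + 100*v^6
expanded: Gamma^u_uu = (G E_u - 2F F_u + F E_v)/(2D), Gamma^u_uv = (G E_v - F G_u)/(2D), Gamma^u_vv = (2G F_v - G G_u - F G_v)/(2D), Gamma^v_uu = (2E F_u - E E_v - F E_u)/(2D), Gamma^v_uv = (E G_u - F E_v)/(2D), Gamma^v_vv = (E G_v - 2F F_v + F G_u)/(2D); substitute and cancel common factors


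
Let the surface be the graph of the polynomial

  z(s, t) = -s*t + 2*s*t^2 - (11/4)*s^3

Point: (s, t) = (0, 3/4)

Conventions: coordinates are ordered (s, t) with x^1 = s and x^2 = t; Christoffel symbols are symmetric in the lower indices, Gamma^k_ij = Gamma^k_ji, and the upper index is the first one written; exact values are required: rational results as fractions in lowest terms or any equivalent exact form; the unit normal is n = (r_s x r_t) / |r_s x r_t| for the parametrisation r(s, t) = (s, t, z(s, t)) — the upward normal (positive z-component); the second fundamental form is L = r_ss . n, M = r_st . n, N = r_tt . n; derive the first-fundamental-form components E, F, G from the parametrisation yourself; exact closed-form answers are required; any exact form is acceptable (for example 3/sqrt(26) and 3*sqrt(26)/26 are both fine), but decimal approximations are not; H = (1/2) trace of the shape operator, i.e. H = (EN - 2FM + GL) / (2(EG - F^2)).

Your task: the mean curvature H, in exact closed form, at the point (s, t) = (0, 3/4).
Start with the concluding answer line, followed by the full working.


Answer: H = 0

z_s = 3/8, z_t = 0, z_ss = 0, z_st = 2, z_tt = 0
E = 73/64, F = 0, G = 1; answer radicand W^2 = 73/64
unnormalised second-form numerators: l = 0, m = 2, n = 0; L = l/sqrt(73/64), and similarly M = m/sqrt(W^2), N = n/sqrt(W^2)
H = (E*n - 2*F*m + G*l) / (2*(EG - F^2)*sqrt(W^2)); E*n - 2*F*m + G*l = 0, EG - F^2 = 73/64, so H = (0)/sqrt(73/64)


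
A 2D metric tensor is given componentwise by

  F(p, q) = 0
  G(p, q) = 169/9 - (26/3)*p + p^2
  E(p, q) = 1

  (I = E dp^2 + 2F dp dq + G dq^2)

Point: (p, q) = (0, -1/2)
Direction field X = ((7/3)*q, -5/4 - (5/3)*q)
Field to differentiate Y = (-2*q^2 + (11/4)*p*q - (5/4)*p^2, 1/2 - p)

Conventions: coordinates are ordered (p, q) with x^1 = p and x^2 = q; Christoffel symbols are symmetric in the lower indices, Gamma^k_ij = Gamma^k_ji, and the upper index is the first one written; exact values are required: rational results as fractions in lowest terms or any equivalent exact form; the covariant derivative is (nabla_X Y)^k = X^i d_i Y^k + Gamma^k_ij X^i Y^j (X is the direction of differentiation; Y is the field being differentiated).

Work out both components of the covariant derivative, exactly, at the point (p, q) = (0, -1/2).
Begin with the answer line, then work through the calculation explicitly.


Answer: (nabla_X Y)^p = -19/144, (nabla_X Y)^q = 391/312

E = 1, F = 0, G = 169/9 at the point
E_p = 0, E_q = 0, F_p = 0, F_q = 0, G_p = -26/3, G_q = 0
EG - F^2 = 169/9;  g^inv = (9/169) * [[169/9, 0], [0, 1]]
first-kind symbols [ij,l] = (1/2)(d_i g_jl + d_j g_il - d_l g_ij): [pp,p] = E_p/2 = 0, [pp,q] = F_p - E_q/2 = 0, [pq,p] = E_q/2 = 0, [pq,q] = G_p/2 = -13/3, [qq,p] = F_q - G_p/2 = 13/3, [qq,q] = G_q/2 = 0
Gamma^p_ij = (G*[ij,p] - F*[ij,q])/(EG - F^2), Gamma^q_ij = (E*[ij,q] - F*[ij,p])/(EG - F^2)
Gamma_ppp = 0, Gamma_ppq = 0, Gamma_pqq = 13/3, Gamma_qpp = 0, Gamma_qpq = -3/13, Gamma_qqq = 0
X = (-7/6, -5/12), Y = (-1/2, 1/2) at the point


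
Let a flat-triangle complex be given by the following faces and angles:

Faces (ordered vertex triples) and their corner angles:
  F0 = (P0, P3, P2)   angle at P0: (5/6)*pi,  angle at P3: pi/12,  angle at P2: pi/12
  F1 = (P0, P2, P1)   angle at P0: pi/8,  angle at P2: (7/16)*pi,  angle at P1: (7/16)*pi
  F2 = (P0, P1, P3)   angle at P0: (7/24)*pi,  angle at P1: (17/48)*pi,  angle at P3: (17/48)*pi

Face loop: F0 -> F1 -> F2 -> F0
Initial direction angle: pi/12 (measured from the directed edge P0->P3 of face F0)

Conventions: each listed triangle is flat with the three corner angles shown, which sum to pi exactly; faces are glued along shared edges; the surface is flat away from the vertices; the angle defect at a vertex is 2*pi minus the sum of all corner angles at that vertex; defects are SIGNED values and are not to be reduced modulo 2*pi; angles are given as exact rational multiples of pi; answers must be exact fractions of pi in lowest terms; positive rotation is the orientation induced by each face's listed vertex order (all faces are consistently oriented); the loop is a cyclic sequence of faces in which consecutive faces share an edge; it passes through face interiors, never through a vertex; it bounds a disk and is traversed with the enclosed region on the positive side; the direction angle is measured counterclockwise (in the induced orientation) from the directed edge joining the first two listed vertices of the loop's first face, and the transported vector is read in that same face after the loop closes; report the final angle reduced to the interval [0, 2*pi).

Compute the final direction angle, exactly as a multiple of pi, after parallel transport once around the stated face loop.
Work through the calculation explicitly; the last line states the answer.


enclosed vertex P0: corner angles sum to (5/4)*pi, defect = 2*pi - (5/4)*pi = (3/4)*pi
holonomy = initial angle + sum of enclosed defects (mod 2*pi), positive in the induced orientation
final angle = pi/12 + (3/4)*pi = (5/6)*pi (mod 2*pi)

Answer: final direction angle = (5/6)*pi


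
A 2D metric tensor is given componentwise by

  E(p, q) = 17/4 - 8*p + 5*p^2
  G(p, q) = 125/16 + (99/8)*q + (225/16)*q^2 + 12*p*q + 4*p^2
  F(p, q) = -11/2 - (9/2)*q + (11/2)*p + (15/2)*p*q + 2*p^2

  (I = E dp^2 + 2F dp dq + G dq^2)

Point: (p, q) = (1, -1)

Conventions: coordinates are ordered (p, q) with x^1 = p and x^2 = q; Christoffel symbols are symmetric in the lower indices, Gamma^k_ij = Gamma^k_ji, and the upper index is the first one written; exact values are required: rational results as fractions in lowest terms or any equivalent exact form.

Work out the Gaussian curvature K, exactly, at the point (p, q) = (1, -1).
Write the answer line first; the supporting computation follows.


Answer: K = -184/49

E = 5/4, F = -1, G = 3/2, EG - F^2 = 7/8 at the point
E_p = 2, E_q = 0, F_p = 2, F_q = 3, G_p = -4, G_q = -15/4
E_qq = 0, F_pq = 15/2, G_pp = 8
Evaluate Brioschi's two determinant matrices M1, M2 and divide by (EG - F^2)^2.
M1 = [[-E_qq/2 + F_pq - G_pp/2, E_p/2, F_p - E_q/2], [F_q - G_p/2, E, F], [G_q/2, F, G]] = [[7/2, 1, 2], [5, 5/4, -1], [-15/8, -1, 3/2]]; det M1 = -63/8
M2 = [[0, E_q/2, G_p/2], [E_q/2, E, F], [G_p/2, F, G]] = [[0, 0, -2], [0, 5/4, -1], [-2, -1, 3/2]]; det M2 = -5
det M1 - det M2 = -23/8; K = -23/8 / (7/8)^2 = -184/49


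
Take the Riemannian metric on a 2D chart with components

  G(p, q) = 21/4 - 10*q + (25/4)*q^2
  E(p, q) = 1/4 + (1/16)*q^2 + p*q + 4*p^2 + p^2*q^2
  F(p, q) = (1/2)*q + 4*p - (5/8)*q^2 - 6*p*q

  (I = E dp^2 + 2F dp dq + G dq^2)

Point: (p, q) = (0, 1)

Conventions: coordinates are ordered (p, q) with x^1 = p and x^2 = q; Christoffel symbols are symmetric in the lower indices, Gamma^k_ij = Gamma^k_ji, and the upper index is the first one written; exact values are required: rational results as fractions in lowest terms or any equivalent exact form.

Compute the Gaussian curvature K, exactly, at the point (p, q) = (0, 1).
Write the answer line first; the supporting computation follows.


Answer: K = -6736/841

E = 5/16, F = -1/8, G = 3/2, EG - F^2 = 29/64 at the point
E_p = 1, E_q = 1/8, F_p = -2, F_q = -3/4, G_p = 0, G_q = 5/2
E_qq = 1/8, F_pq = -6, G_pp = 0
Evaluate Brioschi's two determinant matrices M1, M2 and divide by (EG - F^2)^2.
M1 = [[-E_qq/2 + F_pq - G_pp/2, E_p/2, F_p - E_q/2], [F_q - G_p/2, E, F], [G_q/2, F, G]] = [[-97/16, 1/2, -33/16], [-3/4, 5/16, -1/8], [5/4, -1/8, 3/2]]; det M1 = -845/512
M2 = [[0, E_q/2, G_p/2], [E_q/2, E, F], [G_p/2, F, G]] = [[0, 1/16, 0], [1/16, 5/16, -1/8], [0, -1/8, 3/2]]; det M2 = -3/512
det M1 - det M2 = -421/256; K = -421/256 / (29/64)^2 = -6736/841


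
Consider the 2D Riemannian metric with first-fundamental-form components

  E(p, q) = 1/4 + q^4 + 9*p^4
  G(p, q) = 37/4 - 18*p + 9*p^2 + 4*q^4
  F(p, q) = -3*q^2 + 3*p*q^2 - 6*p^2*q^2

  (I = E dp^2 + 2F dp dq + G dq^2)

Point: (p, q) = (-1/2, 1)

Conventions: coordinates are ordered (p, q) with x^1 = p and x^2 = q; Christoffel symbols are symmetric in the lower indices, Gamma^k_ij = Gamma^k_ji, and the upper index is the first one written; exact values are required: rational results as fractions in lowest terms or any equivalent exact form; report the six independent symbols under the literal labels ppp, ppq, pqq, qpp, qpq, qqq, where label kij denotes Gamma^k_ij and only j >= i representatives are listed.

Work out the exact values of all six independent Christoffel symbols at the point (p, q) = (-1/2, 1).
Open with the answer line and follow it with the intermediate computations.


Answer: Gamma_ppp = -420/269, Gamma_ppq = -1024/269, Gamma_pqq = 2712/269, Gamma_qpp = -26/269, Gamma_qpq = -399/269, Gamma_qqq = 752/269

E = 29/16, F = -6, G = 49/2 at the point
E_p = -9/2, E_q = 4, F_p = 9, F_q = -12, G_p = -27, G_q = 16
EG - F^2 = 269/32;  g^inv = (32/269) * [[49/2, 6], [6, 29/16]]
first-kind symbols [ij,l] = (1/2)(d_i g_jl + d_j g_il - d_l g_ij): [pp,p] = E_p/2 = -9/4, [pp,q] = F_p - E_q/2 = 7, [pq,p] = E_q/2 = 2, [pq,q] = G_p/2 = -27/2, [qq,p] = F_q - G_p/2 = 3/2, [qq,q] = G_q/2 = 8
Gamma^p_ij = (G*[ij,p] - F*[ij,q])/(EG - F^2), Gamma^q_ij = (E*[ij,q] - F*[ij,p])/(EG - F^2)


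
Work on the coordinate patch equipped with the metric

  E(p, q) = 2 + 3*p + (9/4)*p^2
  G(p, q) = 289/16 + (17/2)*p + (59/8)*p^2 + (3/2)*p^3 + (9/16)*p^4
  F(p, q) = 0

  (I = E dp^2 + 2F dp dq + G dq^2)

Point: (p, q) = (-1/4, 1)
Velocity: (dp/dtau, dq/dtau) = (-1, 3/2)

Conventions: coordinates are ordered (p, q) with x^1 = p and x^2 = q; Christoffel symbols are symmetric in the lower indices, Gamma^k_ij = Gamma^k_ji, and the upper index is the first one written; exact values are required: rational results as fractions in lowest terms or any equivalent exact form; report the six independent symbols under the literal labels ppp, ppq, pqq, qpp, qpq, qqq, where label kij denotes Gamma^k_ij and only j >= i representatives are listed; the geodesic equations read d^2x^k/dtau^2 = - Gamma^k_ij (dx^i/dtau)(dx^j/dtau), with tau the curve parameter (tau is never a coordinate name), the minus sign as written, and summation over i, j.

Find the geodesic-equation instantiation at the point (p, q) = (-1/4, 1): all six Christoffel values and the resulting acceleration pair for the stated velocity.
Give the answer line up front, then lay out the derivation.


Answer: Gamma_ppp = 60/89, Gamma_ppq = 0, Gamma_pqq = -1295/712, Gamma_qpp = 0, Gamma_qpq = 40/259, Gamma_qqq = 0; accelerations (d^2p/dtau^2, d^2q/dtau^2) = (9735/2848, 120/259)

E = 89/64, F = 0, G = 67081/4096 at the point
E_p = 15/8, E_q = 0, F_p = 0, F_q = 0, G_p = 1295/256, G_q = 0
EG - F^2 = 5970209/262144;  g^inv = (262144/5970209) * [[67081/4096, 0], [0, 89/64]]
first-kind symbols [ij,l] = (1/2)(d_i g_jl + d_j g_il - d_l g_ij): [pp,p] = E_p/2 = 15/16, [pp,q] = F_p - E_q/2 = 0, [pq,p] = E_q/2 = 0, [pq,q] = G_p/2 = 1295/512, [qq,p] = F_q - G_p/2 = -1295/512, [qq,q] = G_q/2 = 0
Gamma^p_ij = (G*[ij,p] - F*[ij,q])/(EG - F^2), Gamma^q_ij = (E*[ij,q] - F*[ij,p])/(EG - F^2)
Gamma_ppp = 60/89, Gamma_ppq = 0, Gamma_pqq = -1295/712, Gamma_qpp = 0, Gamma_qpq = 40/259, Gamma_qqq = 0
d^2p/dtau^2 = -(Gamma_ppp*(-1)^2 + 2*Gamma_ppq*(-1)*(3/2) + Gamma_pqq*(3/2)^2) = 9735/2848
d^2q/dtau^2 = -(Gamma_qpp*(-1)^2 + 2*Gamma_qpq*(-1)*(3/2) + Gamma_qqq*(3/2)^2) = 120/259


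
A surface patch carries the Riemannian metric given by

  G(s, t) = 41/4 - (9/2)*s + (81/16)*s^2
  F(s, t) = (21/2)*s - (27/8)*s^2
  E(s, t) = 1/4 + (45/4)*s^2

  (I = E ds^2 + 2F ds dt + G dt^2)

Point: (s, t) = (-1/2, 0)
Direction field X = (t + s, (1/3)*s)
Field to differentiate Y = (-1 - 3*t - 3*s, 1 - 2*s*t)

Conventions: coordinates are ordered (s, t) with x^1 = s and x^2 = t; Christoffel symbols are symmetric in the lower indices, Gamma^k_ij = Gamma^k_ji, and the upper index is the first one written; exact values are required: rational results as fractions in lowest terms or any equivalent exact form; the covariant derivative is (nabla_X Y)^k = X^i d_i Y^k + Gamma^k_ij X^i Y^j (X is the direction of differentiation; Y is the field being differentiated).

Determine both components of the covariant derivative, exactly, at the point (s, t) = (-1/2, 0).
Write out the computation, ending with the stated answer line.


E = 49/16, F = -195/32, G = 881/64 at the point
E_s = -45/4, E_t = 0, F_s = 111/8, F_t = 0, G_s = -153/16, G_t = 0
EG - F^2 = 643/128;  g^inv = (128/643) * [[881/64, 195/32], [195/32, 49/16]]
first-kind symbols [ij,l] = (1/2)(d_i g_jl + d_j g_il - d_l g_ij): [ss,s] = E_s/2 = -45/8, [ss,t] = F_s - E_t/2 = 111/8, [st,s] = E_t/2 = 0, [st,t] = G_s/2 = -153/32, [tt,s] = F_t - G_s/2 = 153/32, [tt,t] = G_t/2 = 0
Gamma^s_ij = (G*[ij,s] - F*[ij,t])/(EG - F^2), Gamma^t_ij = (E*[ij,t] - F*[ij,s])/(EG - F^2)
Gamma_sss = 3645/2572, Gamma_sst = -29835/5144, Gamma_stt = 134793/10288, Gamma_tss = 2103/1286, Gamma_tst = -7497/2572, Gamma_ttt = 29835/5144
X = (-1/2, -1/6), Y = (1/2, 1) at the point

Answer: (nabla_X Y)^s = 29273/10288, (nabla_X Y)^t = 2441/15432


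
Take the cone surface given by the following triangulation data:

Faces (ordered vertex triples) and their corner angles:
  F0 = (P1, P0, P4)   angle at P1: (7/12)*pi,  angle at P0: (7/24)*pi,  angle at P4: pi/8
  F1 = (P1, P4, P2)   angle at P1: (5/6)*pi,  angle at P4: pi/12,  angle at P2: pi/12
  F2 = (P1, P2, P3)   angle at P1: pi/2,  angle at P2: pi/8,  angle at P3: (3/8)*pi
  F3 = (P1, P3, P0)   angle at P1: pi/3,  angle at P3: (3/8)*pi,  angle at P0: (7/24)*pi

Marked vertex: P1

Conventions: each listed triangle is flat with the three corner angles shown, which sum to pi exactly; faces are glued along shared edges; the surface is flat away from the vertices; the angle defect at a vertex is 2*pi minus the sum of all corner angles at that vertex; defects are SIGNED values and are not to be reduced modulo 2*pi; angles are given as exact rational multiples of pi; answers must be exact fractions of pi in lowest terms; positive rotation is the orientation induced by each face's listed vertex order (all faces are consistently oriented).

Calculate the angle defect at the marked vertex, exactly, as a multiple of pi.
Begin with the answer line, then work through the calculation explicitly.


Answer: defect(P1) = -pi/4

Sum of corner angles at P1: (9/4)*pi
defect = 2*pi - (9/4)*pi


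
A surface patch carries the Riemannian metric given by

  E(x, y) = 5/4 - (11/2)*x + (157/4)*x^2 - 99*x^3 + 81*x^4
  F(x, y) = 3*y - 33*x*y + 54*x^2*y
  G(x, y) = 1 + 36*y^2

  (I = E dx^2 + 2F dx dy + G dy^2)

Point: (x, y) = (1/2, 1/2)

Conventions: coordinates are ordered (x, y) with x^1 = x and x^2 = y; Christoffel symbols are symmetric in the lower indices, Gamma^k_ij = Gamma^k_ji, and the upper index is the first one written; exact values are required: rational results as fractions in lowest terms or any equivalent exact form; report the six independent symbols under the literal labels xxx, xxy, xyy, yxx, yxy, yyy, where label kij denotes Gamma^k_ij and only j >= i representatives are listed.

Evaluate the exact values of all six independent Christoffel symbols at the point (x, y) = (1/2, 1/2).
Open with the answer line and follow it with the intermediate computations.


Answer: Gamma_xxx = 0, Gamma_xxy = 0, Gamma_xyy = 0, Gamma_yxx = 21/20, Gamma_yxy = 0, Gamma_yyy = 9/5

E = 1, F = 0, G = 10 at the point
E_x = 0, E_y = 0, F_x = 21/2, F_y = 0, G_x = 0, G_y = 36
EG - F^2 = 10;  g^inv = (1/10) * [[10, 0], [0, 1]]
first-kind symbols [ij,l] = (1/2)(d_i g_jl + d_j g_il - d_l g_ij): [xx,x] = E_x/2 = 0, [xx,y] = F_x - E_y/2 = 21/2, [xy,x] = E_y/2 = 0, [xy,y] = G_x/2 = 0, [yy,x] = F_y - G_x/2 = 0, [yy,y] = G_y/2 = 18
Gamma^x_ij = (G*[ij,x] - F*[ij,y])/(EG - F^2), Gamma^y_ij = (E*[ij,y] - F*[ij,x])/(EG - F^2)


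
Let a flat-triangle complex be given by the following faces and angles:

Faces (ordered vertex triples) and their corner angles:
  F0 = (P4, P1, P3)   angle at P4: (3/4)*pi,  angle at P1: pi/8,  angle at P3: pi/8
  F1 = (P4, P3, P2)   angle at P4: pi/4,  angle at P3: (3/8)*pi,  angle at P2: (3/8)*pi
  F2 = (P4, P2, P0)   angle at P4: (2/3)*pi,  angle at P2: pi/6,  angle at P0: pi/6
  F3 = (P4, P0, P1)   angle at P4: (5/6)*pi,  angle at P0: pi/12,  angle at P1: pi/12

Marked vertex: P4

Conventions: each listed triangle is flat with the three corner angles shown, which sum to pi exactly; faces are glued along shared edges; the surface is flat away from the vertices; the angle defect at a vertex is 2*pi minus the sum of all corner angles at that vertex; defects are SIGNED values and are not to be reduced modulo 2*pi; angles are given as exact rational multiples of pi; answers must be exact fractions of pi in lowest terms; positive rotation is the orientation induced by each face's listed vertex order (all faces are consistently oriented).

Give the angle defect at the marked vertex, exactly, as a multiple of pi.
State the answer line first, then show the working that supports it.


Answer: defect(P4) = -pi/2

Sum of corner angles at P4: (5/2)*pi
defect = 2*pi - (5/2)*pi


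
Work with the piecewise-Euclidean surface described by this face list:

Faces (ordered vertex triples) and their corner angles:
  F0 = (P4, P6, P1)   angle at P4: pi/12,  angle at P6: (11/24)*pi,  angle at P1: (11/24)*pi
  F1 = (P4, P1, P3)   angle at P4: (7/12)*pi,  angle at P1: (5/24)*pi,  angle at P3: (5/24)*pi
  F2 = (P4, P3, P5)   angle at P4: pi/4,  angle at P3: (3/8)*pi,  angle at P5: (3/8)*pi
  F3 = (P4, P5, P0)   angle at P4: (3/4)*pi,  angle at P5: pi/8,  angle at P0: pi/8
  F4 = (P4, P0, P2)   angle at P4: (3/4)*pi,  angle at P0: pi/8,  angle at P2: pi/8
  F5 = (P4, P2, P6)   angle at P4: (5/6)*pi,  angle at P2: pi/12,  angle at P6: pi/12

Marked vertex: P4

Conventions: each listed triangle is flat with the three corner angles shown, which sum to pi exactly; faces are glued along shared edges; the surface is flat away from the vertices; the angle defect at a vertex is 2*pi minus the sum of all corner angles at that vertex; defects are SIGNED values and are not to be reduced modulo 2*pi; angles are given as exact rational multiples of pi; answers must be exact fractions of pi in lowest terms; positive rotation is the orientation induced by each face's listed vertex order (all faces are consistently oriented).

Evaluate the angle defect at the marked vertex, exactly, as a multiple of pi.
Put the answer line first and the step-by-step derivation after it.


Answer: defect(P4) = (-5/4)*pi

Sum of corner angles at P4: (13/4)*pi
defect = 2*pi - (13/4)*pi


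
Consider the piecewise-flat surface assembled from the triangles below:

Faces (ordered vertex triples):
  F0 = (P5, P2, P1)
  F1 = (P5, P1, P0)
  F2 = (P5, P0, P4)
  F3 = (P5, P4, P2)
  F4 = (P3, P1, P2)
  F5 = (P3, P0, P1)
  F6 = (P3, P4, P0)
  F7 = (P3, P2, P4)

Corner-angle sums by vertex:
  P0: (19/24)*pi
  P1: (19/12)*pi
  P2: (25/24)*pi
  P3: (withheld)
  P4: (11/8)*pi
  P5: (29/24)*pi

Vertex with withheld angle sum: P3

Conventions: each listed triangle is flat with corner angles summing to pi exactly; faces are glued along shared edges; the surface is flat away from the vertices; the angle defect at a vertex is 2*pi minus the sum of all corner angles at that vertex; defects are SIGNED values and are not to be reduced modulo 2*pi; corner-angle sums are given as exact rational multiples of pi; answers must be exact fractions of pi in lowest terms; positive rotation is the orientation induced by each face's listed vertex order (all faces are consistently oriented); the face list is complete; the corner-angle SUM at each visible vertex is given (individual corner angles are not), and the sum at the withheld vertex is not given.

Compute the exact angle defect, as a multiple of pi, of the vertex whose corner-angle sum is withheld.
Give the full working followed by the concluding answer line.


V = 6, E = 12, F = 8; chi = V - E + F = 2
Gauss-Bonnet: total defect = 2*pi*chi = 4*pi; visible defects sum to 4*pi

Answer: defect(P3) = 0
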